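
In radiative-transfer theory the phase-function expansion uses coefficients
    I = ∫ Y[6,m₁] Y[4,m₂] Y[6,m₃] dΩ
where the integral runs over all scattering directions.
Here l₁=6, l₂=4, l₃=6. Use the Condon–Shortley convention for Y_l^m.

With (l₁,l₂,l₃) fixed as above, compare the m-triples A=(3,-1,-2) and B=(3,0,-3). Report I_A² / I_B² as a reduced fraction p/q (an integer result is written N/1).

845/324

l's match ⇒ only the (l;m) 3-j factors differ between A and B.
A: triangle coeff Δ(6,4,6) = 1/15315300; Σ_t [0,3]: t=0:+1/103680 t=1:−1/34560 t=2:+1/120960 t=3:−1/5806080 = -13/1161216; (3j)²=65/5236 [(6 4 6; 3 -1 -2)], sign=-1
B: triangle coeff Δ(6,4,6) = 1/15315300; Σ_t [0,3]: t=0:+1/414720 t=1:−1/51840 t=2:+1/80640 t=3:−1/1451520 = -1/193536; (3j)²=81/17017 [(6 4 6; 3 0 -3)], sign=+1
I_A²/I_B² = (65/5236)/(81/17017) = 845/324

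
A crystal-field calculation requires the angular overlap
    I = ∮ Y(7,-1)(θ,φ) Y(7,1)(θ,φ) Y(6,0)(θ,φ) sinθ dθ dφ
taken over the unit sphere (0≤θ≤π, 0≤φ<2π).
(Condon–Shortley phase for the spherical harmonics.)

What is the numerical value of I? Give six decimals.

-0.068814

Rules hold: Σm=0, L=20 even, 0≤6≤14.
N = 15·15·13 = 2925
Δ = 8!·6!·6!/21! = 1/2444321880
Racah Σ t=1..7: t=1:−1/2612736000 t=2:+1/20736000 t=3:−1/1658880 t=4:+1/746496 t=5:−1/1658880 t=6:+1/20736000 t=7:−1/2612736000 = 1/4354560
⇒ 3j(7 7 6; 0 0 0)² = 1000/138567, sgn +1
Racah Σ t=2..8: t=2:+1/746496000 t=3:−1/10368000 t=4:+1/1327104 t=5:−1/933120 t=6:+1/3317760 t=7:−1/72576000 t=8:+1/20901888000 = -1/7962624
⇒ 3j(7 7 6; -1 1 0)² = 3125/1108536, sgn -1
4πI² = N·(3j₀)²·(3jₘ)² = 9765625/164109517
I = -1·√(0.0595068/4π) = -0.06881422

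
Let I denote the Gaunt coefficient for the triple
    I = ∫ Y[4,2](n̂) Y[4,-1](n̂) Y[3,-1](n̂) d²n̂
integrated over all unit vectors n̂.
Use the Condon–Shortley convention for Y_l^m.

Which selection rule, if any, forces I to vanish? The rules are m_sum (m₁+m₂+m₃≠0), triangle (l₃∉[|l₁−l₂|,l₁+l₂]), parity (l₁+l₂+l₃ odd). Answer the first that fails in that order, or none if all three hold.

azimuthal sum: 2 − 1 − 1 = 0  ✓
0 ≤ 3 ≤ 8 (triangle on l)  ✓
L = 4 + 4 + 3 = 11 (odd)  ✗

parity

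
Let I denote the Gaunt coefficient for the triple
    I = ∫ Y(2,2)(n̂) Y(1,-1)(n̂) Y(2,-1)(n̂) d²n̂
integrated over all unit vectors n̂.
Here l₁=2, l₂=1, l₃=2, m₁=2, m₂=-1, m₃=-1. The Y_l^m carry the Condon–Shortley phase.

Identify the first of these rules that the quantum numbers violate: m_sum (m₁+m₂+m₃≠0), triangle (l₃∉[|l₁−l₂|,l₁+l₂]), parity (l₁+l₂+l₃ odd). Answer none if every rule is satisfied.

azimuthal sum: 2 − 1 − 1 = 0  ✓
1 ≤ 2 ≤ 3 (triangle on l)  ✓
L = 2 + 1 + 2 = 5 (odd)  ✗

parity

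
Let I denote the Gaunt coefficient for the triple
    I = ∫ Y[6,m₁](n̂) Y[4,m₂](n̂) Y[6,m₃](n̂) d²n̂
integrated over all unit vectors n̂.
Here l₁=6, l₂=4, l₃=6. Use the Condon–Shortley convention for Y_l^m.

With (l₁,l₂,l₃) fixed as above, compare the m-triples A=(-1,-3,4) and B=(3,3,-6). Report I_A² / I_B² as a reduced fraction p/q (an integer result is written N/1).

Same 6,4,6: normalisation and zero-m 3j drop out of the ratio.
A: Δ: 4! 8! 4! / 17! → 1/15315300; sum: t=0:+1/725760 t=1:−1/207360 = -1/290304; 3j²(6 4 6; -1 -3 4) = Δ·Π!·Σ² = 125/7293  (sign -1)
B: Δ: 4! 8! 4! / 17! → 1/15315300; sum: t=3:−1/5806080 = -1/5806080; 3j²(6 4 6; 3 3 -6) = Δ·Π!·Σ² = 9/884  (sign -1)
I_A²/I_B² = (125/7293)/(9/884) = 500/297

500/297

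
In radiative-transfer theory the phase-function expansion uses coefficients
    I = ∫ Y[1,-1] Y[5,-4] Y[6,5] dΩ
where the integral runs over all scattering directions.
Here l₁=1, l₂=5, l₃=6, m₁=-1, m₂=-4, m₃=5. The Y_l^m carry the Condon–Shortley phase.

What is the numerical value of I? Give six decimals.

Checks pass: Σm=0; 12 even; l₃=6∈[4,6].
(2·1+1)(2·5+1)(2·6+1) = 429
Δ: 0! 2! 10! / 13! → 1/858
sum: t=0:+1/14400 = 1/14400
3j²(1 5 6; 0 0 0) = Δ·Π!·Σ² = 6/143  (sign +1)
sum: t=0:+1/725760 = 1/725760
3j²(1 5 6; -1 -4 5) = Δ·Π!·Σ² = 5/78  (sign -1)
combine: 4πI² = 429·6/143·5/78 = 15/13
take √, sign -1: I = -0.30301841

-0.303018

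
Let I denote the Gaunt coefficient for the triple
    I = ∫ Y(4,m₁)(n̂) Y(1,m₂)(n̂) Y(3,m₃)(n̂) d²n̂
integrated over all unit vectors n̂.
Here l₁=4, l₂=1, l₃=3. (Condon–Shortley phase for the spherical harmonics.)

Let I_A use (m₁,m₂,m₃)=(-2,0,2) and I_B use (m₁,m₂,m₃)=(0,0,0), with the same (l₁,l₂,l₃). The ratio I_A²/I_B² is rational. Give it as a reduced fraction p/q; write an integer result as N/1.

3/4

Shared (l₁,l₂,l₃)=(4,1,3): N and (l;000)² cancel in I_A²/I_B².
A: Δ = 2!·6!·0!/9! = 1/252; Racah Σ t=1..1: t=1:−1/120 = -1/120; ⇒ 3j(4 1 3; -2 0 2)² = 1/21, sgn +1
B: Δ = 2!·6!·0!/9! = 1/252; Racah Σ t=1..1: t=1:−1/36 = -1/36; ⇒ 3j(4 1 3; 0 0 0)² = 4/63, sgn +1
I_A²/I_B² = (1/21)/(4/63) = 3/4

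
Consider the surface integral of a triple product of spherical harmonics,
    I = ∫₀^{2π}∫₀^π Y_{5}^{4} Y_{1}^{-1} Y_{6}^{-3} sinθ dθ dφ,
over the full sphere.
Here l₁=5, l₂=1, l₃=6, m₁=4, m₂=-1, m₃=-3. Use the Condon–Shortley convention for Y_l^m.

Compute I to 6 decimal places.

-0.070770

m-sum 0 ✓  L=12 even ✓  4≤6≤6 ✓
Π(2lᵢ+1) = 11×3×13 = 429
triangle coeff Δ(5,1,6) = 1/858
Σ_t [0,0]: t=0:+1/14400 = 1/14400
(3j)²=6/143 [(5 1 6; 0 0 0)], sign=+1
Σ_t [0,0]: t=0:+1/725760 = 1/725760
(3j)²=1/286 [(5 1 6; 4 -1 -3)], sign=-1
⇒ 4πI² = 9/143
I = (-1)√(9/143/(4π)) = -0.07076985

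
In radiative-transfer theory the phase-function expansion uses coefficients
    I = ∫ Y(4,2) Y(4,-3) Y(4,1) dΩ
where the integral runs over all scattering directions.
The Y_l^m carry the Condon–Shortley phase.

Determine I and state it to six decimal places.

-0.063661

m-sum 0 ✓  L=12 even ✓  0≤4≤8 ✓
Π(2lᵢ+1) = 9×9×9 = 729
triangle coeff Δ(4,4,4) = 1/450450
Σ_t [0,4]: t=0:+1/13824 t=1:−1/216 t=2:+1/64 t=3:−1/216 t=4:+1/13824 = 5/768
(3j)²=18/1001 [(4 4 4; 0 0 0)], sign=+1
Σ_t [0,1]: t=0:+1/576 t=1:−1/864 = 1/1728
(3j)²=5/1287 [(4 4 4; 2 -3 1)], sign=-1
⇒ 4πI² = 7290/143143
I = (-1)√(7290/143143/(4π)) = -0.06366105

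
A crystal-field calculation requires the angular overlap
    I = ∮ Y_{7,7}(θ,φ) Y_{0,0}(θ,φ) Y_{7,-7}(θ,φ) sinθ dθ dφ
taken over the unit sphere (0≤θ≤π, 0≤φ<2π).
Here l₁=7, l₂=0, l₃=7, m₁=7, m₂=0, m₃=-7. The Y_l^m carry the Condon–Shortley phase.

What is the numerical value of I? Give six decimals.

-0.282095

Rules hold: Σm=0, L=14 even, 7≤7≤7.
N = 15·1·15 = 225
Δ = 0!·14!·0!/15! = 1/15
Racah Σ t=0..0: t=0:+1/25401600 = 1/25401600
⇒ 3j(7 0 7; 0 0 0)² = 1/15, sgn -1
Racah Σ t=0..0: t=0:+1/87178291200 = 1/87178291200
⇒ 3j(7 0 7; 7 0 -7)² = 1/15, sgn +1
4πI² = N·(3j₀)²·(3jₘ)² = 1/1
I = -1·√(1/4π) = -0.28209479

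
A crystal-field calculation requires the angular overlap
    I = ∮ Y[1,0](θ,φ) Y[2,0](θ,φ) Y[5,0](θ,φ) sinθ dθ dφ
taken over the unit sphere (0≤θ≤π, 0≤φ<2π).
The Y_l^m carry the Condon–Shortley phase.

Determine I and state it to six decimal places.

0.000000

|1−2|≤5≤1+2 violated ⇒ I = 0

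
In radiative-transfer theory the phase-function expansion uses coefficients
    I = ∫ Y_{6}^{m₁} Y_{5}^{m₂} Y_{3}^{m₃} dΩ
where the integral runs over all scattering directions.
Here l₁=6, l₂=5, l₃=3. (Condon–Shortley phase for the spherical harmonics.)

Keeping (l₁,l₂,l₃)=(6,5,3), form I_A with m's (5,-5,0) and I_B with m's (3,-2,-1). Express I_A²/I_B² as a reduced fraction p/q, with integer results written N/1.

11/6

Shared (l₁,l₂,l₃)=(6,5,3): N and (l;000)² cancel in I_A²/I_B².
A: Δ = 8!·4!·2!/15! = 1/675675; Racah Σ t=0..0: t=0:+1/483840 = 1/483840; ⇒ 3j(6 5 3; 5 -5 0)² = 3/91, sgn -1
B: Δ = 8!·4!·2!/15! = 1/675675; Racah Σ t=1..3: t=1:−1/40320 t=2:+1/8640 t=3:−1/34560 = 1/16128; ⇒ 3j(6 5 3; 3 -2 -1)² = 18/1001, sgn +1
I_A²/I_B² = (3/91)/(18/1001) = 11/6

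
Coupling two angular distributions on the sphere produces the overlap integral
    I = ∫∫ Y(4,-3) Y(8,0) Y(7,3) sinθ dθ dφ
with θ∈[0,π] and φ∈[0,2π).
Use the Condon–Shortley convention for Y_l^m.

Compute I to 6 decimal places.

0.000000

l₁+l₂+l₃=19 is odd: 3j(l;000)=0 ⇒ I=0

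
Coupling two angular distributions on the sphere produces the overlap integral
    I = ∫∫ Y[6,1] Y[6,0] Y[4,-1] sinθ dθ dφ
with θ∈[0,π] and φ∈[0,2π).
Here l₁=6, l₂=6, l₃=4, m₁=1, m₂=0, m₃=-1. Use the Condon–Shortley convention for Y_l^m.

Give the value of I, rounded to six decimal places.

Rules hold: Σm=0, L=16 even, 0≤4≤12.
N = 13·13·9 = 1521
Δ = 8!·4!·4!/17! = 1/15315300
Racah Σ t=2..6: t=2:+1/829440 t=3:−1/25920 t=4:+1/9216 t=5:−1/25920 t=6:+1/829440 = 7/207360
⇒ 3j(6 6 4; 0 0 0)² = 28/2431, sgn +1
Racah Σ t=2..5: t=2:+1/207360 t=3:−1/17280 t=4:+1/13824 t=5:−1/103680 = 1/103680
⇒ 3j(6 6 4; 1 0 -1)² = 10/7293, sgn -1
4πI² = N·(3j₀)²·(3jₘ)² = 840/34969
I = -1·√(0.0240213/4π) = -0.04372130

-0.043721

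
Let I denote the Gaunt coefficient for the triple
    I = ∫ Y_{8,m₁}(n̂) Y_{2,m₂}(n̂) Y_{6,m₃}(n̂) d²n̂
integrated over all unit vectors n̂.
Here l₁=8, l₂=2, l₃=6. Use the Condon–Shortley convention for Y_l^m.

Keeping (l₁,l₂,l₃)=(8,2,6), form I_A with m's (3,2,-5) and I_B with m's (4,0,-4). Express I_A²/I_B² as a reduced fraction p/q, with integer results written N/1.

5/396

l's match ⇒ only the (l;m) 3-j factors differ between A and B.
A: triangle coeff Δ(8,2,6) = 1/30940; Σ_t [4,4]: t=4:+1/958003200 = 1/958003200; (3j)²=1/6188 [(8 2 6; 3 2 -5)], sign=-1
B: triangle coeff Δ(8,2,6) = 1/30940; Σ_t [2,2]: t=2:+1/29030400 = 1/29030400; (3j)²=99/7735 [(8 2 6; 4 0 -4)], sign=+1
I_A²/I_B² = (1/6188)/(99/7735) = 5/396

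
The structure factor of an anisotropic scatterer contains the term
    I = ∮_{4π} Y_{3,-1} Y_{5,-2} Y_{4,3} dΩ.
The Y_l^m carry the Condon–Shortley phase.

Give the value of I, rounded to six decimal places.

-0.171363

Rules hold: Σm=0, L=12 even, 2≤4≤8.
N = 7·11·9 = 693
Δ = 4!·2!·6!/13! = 1/180180
Racah Σ t=1..3: t=1:−1/576 t=2:+1/144 t=3:−1/576 = 1/288
⇒ 3j(3 5 4; 0 0 0)² = 20/1001, sgn +1
Racah Σ t=2..3: t=2:+1/960 t=3:−1/4320 = 7/8640
⇒ 3j(3 5 4; -1 -2 3)² = 343/12870, sgn -1
4πI² = N·(3j₀)²·(3jₘ)² = 686/1859
I = -1·√(0.369016/4π) = -0.17136315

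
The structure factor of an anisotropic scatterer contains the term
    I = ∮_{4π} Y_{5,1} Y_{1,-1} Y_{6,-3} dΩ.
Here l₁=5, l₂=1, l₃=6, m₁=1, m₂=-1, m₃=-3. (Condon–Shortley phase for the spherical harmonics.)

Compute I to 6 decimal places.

0.000000

1 − 1 − 3 = -3 ≠ 0: azimuthal integral kills it; I = 0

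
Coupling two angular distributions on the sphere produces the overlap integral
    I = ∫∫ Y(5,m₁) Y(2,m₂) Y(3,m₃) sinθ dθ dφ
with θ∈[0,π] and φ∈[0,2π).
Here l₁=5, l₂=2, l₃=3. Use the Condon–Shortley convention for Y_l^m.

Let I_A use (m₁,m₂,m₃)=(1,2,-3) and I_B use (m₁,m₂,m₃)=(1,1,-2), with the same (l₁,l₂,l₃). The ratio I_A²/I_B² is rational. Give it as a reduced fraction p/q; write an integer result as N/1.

Same 5,2,3: normalisation and zero-m 3j drop out of the ratio.
A: Δ: 4! 6! 0! / 11! → 1/2310; sum: t=4:+1/17280 = 1/17280; 3j²(5 2 3; 1 2 -3) = Δ·Π!·Σ² = 1/2310  (sign +1)
B: Δ: 4! 6! 0! / 11! → 1/2310; sum: t=3:−1/720 = -1/720; 3j²(5 2 3; 1 1 -2) = Δ·Π!·Σ² = 4/385  (sign +1)
I_A²/I_B² = (1/2310)/(4/385) = 1/24

1/24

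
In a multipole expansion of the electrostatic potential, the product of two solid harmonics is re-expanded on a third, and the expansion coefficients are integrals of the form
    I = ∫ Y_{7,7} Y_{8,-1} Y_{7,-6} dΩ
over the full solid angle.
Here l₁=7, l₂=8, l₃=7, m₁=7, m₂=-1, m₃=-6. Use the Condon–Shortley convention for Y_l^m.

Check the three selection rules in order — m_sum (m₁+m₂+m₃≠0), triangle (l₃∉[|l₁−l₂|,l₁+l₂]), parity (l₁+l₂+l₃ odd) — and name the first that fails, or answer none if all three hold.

none

azimuthal sum: 7 − 1 − 6 = 0  ✓
1 ≤ 7 ≤ 15 (triangle on l)  ✓
L = 7 + 8 + 7 = 22 (even)  ✓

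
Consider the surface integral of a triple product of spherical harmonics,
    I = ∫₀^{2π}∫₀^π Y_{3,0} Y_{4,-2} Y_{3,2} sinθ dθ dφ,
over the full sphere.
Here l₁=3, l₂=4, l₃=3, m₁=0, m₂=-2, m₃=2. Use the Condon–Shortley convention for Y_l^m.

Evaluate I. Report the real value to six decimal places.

Checks pass: Σm=0; 10 even; l₃=3∈[1,7].
(2·3+1)(2·4+1)(2·3+1) = 441
Δ: 4! 2! 4! / 11! → 1/34650
sum: t=1:−1/72 t=2:+1/16 t=3:−1/72 = 5/144
3j²(3 4 3; 0 0 0) = Δ·Π!·Σ² = 2/77  (sign -1)
sum: t=1:−1/72 t=2:+1/96 = -1/288
3j²(3 4 3; 0 -2 2) = Δ·Π!·Σ² = 1/462  (sign +1)
combine: 4πI² = 441·2/77·1/462 = 3/121
take √, sign -1: I = -0.04441841

-0.044418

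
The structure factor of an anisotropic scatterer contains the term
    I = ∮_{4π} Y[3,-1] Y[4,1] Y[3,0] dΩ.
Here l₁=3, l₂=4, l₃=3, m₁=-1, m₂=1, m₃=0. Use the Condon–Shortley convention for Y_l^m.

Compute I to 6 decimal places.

m-sum 0 ✓  L=10 even ✓  1≤3≤7 ✓
Π(2lᵢ+1) = 7×9×7 = 441
triangle coeff Δ(3,4,3) = 1/34650
Σ_t [1,3]: t=1:−1/72 t=2:+1/16 t=3:−1/72 = 5/144
(3j)²=2/77 [(3 4 3; 0 0 0)], sign=-1
Σ_t [2,4]: t=2:+1/48 t=3:−1/24 t=4:+1/288 = -5/288
(3j)²=5/462 [(3 4 3; -1 1 0)], sign=+1
⇒ 4πI² = 15/121
I = (-1)√(15/121/(4π)) = -0.09932258

-0.099323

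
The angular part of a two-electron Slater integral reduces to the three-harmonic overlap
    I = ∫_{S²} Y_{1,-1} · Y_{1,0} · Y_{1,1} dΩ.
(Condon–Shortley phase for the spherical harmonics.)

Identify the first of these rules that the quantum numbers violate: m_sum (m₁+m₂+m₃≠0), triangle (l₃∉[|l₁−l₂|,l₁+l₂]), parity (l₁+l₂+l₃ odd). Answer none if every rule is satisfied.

m₁+m₂+m₃ = -1 + 0 + 1 = 0  ✓
triangle: |1−1|=0 ≤ l₃=1 ≤ 1+1=2  ✓
parity: l₁+l₂+l₃ = 3 is odd  ✗

parity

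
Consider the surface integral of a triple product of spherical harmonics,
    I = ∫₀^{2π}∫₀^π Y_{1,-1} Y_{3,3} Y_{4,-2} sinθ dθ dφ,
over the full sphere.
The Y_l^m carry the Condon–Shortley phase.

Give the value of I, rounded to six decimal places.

Rules hold: Σm=0, L=8 even, 2≤4≤4.
N = 3·7·9 = 189
Δ = 0!·2!·6!/9! = 1/252
Racah Σ t=0..0: t=0:+1/36 = 1/36
⇒ 3j(1 3 4; 0 0 0)² = 4/63, sgn +1
Racah Σ t=0..0: t=0:+1/1440 = 1/1440
⇒ 3j(1 3 4; -1 3 -2)² = 1/252, sgn +1
4πI² = N·(3j₀)²·(3jₘ)² = 1/21
I = +1·√(0.047619/4π) = 0.06155813

0.061558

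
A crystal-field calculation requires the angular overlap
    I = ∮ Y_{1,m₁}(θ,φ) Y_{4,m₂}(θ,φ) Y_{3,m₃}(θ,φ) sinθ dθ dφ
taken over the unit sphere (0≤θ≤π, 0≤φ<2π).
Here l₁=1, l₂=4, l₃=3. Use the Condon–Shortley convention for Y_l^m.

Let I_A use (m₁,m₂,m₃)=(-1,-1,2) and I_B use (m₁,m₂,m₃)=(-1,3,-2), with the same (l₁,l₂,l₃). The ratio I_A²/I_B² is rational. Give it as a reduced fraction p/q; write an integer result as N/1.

1/7

l's match ⇒ only the (l;m) 3-j factors differ between A and B.
A: triangle coeff Δ(1,4,3) = 1/252; Σ_t [2,2]: t=2:+1/240 = 1/240; (3j)²=1/84 [(1 4 3; -1 -1 2)], sign=-1
B: triangle coeff Δ(1,4,3) = 1/252; Σ_t [2,2]: t=2:+1/240 = 1/240; (3j)²=1/12 [(1 4 3; -1 3 -2)], sign=-1
I_A²/I_B² = (1/84)/(1/12) = 1/7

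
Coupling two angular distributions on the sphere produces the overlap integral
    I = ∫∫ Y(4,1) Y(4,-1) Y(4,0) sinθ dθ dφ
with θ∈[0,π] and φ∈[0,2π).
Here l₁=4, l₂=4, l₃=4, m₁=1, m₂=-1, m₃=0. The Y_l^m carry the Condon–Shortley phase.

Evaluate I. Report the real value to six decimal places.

Rules hold: Σm=0, L=12 even, 0≤4≤8.
N = 9·9·9 = 729
Δ = 4!·4!·4!/13! = 1/450450
Racah Σ t=0..4: t=0:+1/13824 t=1:−1/216 t=2:+1/64 t=3:−1/216 t=4:+1/13824 = 5/768
⇒ 3j(4 4 4; 0 0 0)² = 18/1001, sgn +1
Racah Σ t=0..3: t=0:+1/864 t=1:−1/96 t=2:+1/144 t=3:−1/3456 = -1/384
⇒ 3j(4 4 4; 1 -1 0)² = 9/2002, sgn -1
4πI² = N·(3j₀)²·(3jₘ)² = 59049/1002001
I = -1·√(0.0589311/4π) = -0.06848055

-0.068481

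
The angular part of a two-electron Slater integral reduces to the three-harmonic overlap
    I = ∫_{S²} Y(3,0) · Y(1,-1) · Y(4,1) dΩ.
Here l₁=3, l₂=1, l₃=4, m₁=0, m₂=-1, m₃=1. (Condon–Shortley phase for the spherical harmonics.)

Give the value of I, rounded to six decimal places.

Checks pass: Σm=0; 8 even; l₃=4∈[2,4].
(2·3+1)(2·1+1)(2·4+1) = 189
Δ: 0! 6! 2! / 9! → 1/252
sum: t=0:+1/36 = 1/36
3j²(3 1 4; 0 0 0) = Δ·Π!·Σ² = 4/63  (sign +1)
sum: t=0:+1/72 = 1/72
3j²(3 1 4; 0 -1 1) = Δ·Π!·Σ² = 5/126  (sign -1)
combine: 4πI² = 189·4/63·5/126 = 10/21
take √, sign -1: I = -0.19466390

-0.194664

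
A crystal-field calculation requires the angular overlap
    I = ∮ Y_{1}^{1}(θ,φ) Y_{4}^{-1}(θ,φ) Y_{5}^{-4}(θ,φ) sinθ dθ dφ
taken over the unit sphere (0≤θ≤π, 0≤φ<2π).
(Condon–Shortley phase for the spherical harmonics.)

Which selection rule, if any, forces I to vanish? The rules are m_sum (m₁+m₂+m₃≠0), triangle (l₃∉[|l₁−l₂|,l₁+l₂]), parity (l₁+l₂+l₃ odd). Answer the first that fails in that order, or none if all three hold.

m_sum

Σmᵢ = -4  ✗
l₃∈[|l₁−l₂|,l₁+l₂]=[3,5], have l₃=5
Σlᵢ = 10 ⇒ even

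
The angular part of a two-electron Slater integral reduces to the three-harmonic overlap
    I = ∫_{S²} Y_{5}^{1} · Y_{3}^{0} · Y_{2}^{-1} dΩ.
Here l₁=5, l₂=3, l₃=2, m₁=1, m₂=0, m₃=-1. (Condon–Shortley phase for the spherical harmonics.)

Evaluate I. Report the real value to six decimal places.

-0.214318

Rules hold: Σm=0, L=10 even, 2≤2≤8.
N = 11·7·5 = 385
Δ = 6!·4!·0!/11! = 1/2310
Racah Σ t=3..3: t=3:−1/144 = -1/144
⇒ 3j(5 3 2; 0 0 0)² = 10/231, sgn -1
Racah Σ t=3..3: t=3:−1/216 = -1/216
⇒ 3j(5 3 2; 1 0 -1)² = 8/231, sgn +1
4πI² = N·(3j₀)²·(3jₘ)² = 400/693
I = -1·√(0.577201/4π) = -0.21431790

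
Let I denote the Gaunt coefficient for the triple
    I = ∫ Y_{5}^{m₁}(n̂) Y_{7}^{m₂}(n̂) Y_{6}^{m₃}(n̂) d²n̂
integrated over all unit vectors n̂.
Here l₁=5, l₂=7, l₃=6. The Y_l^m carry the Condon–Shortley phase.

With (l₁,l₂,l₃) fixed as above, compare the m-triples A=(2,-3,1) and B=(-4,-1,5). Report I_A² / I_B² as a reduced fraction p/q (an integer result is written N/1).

243/2662

Shared (l₁,l₂,l₃)=(5,7,6): N and (l;000)² cancel in I_A²/I_B².
A: Δ = 6!·4!·8!/19! = 1/174594420; Racah Σ t=0..3: t=0:+1/2488320 t=1:−1/345600 t=2:+1/414720 t=3:−1/4354560 = -1/3225600; ⇒ 3j(5 7 6; 2 -3 1)² = 81/92378, sgn +1
B: Δ = 6!·4!·8!/19! = 1/174594420; Racah Σ t=5..6: t=5:−1/14515200 t=6:+1/174182400 = -11/174182400; ⇒ 3j(5 7 6; -4 -1 5)² = 121/12597, sgn +1
I_A²/I_B² = (81/92378)/(121/12597) = 243/2662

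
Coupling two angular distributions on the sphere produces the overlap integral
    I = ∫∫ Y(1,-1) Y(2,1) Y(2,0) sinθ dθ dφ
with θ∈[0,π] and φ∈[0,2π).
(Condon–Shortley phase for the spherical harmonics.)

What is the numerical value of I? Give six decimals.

0.000000

l₁+l₂+l₃=5 is odd: 3j(l;000)=0 ⇒ I=0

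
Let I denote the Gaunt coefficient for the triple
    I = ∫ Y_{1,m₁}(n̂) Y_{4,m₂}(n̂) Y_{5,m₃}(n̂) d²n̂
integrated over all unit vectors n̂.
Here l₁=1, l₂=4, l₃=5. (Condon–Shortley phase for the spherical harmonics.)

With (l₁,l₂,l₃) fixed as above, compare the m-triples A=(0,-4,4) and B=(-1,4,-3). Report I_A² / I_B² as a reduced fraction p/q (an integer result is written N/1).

Shared (l₁,l₂,l₃)=(1,4,5): N and (l;000)² cancel in I_A²/I_B².
A: Δ = 0!·2!·8!/11! = 1/495; Racah Σ t=0..0: t=0:+1/40320 = 1/40320; ⇒ 3j(1 4 5; 0 -4 4)² = 1/55, sgn -1
B: Δ = 0!·2!·8!/11! = 1/495; Racah Σ t=0..0: t=0:+1/80640 = 1/80640; ⇒ 3j(1 4 5; -1 4 -3)² = 1/495, sgn +1
I_A²/I_B² = (1/55)/(1/495) = 9/1

9/1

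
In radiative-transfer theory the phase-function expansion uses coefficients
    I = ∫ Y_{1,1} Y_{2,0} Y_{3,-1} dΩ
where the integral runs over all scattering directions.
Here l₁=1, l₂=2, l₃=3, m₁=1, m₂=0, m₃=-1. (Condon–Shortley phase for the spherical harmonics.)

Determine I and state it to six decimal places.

-0.202301

m-sum 0 ✓  L=6 even ✓  1≤3≤3 ✓
Π(2lᵢ+1) = 3×5×7 = 105
triangle coeff Δ(1,2,3) = 1/105
Σ_t [0,0]: t=0:+1/4 = 1/4
(3j)²=3/35 [(1 2 3; 0 0 0)], sign=-1
Σ_t [0,0]: t=0:+1/8 = 1/8
(3j)²=2/35 [(1 2 3; 1 0 -1)], sign=+1
⇒ 4πI² = 18/35
I = (-1)√(18/35/(4π)) = -0.20230066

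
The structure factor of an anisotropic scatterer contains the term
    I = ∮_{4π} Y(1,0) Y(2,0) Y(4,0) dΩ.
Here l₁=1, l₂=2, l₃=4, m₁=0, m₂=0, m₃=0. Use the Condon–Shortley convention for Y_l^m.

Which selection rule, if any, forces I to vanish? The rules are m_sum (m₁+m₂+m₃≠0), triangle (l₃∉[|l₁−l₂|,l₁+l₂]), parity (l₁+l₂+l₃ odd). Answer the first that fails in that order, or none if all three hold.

triangle

Σmᵢ = 0  ✓
l₃∈[|l₁−l₂|,l₁+l₂]=[1,3], have l₃=4  ✗
Σlᵢ = 7 ⇒ odd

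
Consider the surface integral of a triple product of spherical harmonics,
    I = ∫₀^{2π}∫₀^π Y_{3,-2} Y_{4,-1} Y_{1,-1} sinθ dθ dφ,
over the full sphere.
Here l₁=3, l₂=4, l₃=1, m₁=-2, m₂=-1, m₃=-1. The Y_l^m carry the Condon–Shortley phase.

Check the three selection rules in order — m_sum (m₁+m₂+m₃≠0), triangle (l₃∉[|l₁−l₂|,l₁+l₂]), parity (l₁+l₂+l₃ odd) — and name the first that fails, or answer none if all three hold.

m₁+m₂+m₃ = -2 − 1 − 1 = -4  ✗
triangle: |3−4|=1 ≤ l₃=1 ≤ 3+4=7
parity: l₁+l₂+l₃ = 8 is even

m_sum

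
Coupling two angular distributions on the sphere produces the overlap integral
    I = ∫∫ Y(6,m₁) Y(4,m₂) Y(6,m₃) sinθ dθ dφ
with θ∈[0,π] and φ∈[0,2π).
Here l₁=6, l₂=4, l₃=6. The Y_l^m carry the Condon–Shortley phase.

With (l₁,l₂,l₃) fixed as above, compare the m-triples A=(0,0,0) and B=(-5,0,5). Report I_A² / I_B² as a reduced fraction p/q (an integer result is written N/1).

196/121

l's match ⇒ only the (l;m) 3-j factors differ between A and B.
A: triangle coeff Δ(6,4,6) = 1/15315300; Σ_t [0,4]: t=0:+1/829440 t=1:−1/25920 t=2:+1/9216 t=3:−1/25920 t=4:+1/829440 = 7/207360; (3j)²=28/2431 [(6 4 6; 0 0 0)], sign=+1
B: triangle coeff Δ(6,4,6) = 1/15315300; Σ_t [3,4]: t=3:−1/1451520 t=4:+1/2903040 = -1/2903040; (3j)²=11/1547 [(6 4 6; -5 0 5)], sign=+1
I_A²/I_B² = (28/2431)/(11/1547) = 196/121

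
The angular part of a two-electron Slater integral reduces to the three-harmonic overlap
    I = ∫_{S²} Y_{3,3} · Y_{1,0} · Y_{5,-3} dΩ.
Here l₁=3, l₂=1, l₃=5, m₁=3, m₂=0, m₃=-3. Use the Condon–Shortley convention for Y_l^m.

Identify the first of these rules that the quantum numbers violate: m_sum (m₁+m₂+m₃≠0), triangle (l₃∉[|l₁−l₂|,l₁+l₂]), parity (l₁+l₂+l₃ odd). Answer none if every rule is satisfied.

triangle

Σmᵢ = 0  ✓
l₃∈[|l₁−l₂|,l₁+l₂]=[2,4], have l₃=5  ✗
Σlᵢ = 9 ⇒ odd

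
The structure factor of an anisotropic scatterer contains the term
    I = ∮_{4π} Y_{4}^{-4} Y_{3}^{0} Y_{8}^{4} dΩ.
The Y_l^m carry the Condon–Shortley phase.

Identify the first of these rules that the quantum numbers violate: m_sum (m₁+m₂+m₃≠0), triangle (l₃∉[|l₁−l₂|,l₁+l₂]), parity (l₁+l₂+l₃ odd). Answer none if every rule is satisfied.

Σmᵢ = 0  ✓
l₃∈[|l₁−l₂|,l₁+l₂]=[1,7], have l₃=8  ✗
Σlᵢ = 15 ⇒ odd

triangle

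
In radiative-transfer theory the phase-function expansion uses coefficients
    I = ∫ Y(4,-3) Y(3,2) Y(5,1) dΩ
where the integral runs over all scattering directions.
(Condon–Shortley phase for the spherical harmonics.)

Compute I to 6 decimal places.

0.160929

Rules hold: Σm=0, L=12 even, 1≤5≤7.
N = 9·7·11 = 693
Δ = 2!·6!·4!/13! = 1/180180
Racah Σ t=0..2: t=0:+1/576 t=1:−1/144 t=2:+1/576 = -1/288
⇒ 3j(4 3 5; 0 0 0)² = 20/1001, sgn +1
Racah Σ t=1..2: t=1:−1/17280 t=2:+1/1440 = 11/17280
⇒ 3j(4 3 5; -3 2 1)² = 11/468, sgn +1
4πI² = N·(3j₀)²·(3jₘ)² = 55/169
I = +1·√(0.325444/4π) = 0.16092854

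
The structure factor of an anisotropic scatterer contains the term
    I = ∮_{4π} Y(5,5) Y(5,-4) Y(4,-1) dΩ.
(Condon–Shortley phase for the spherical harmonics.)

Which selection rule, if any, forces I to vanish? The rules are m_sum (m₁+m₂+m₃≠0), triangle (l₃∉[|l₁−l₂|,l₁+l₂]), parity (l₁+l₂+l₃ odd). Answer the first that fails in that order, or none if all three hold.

m₁+m₂+m₃ = 5 − 4 − 1 = 0  ✓
triangle: |5−5|=0 ≤ l₃=4 ≤ 5+5=10  ✓
parity: l₁+l₂+l₃ = 14 is even  ✓

none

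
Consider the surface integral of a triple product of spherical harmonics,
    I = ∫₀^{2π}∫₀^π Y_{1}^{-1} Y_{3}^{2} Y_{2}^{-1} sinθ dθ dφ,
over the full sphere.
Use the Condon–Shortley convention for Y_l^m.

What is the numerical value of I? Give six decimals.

0.261169

Checks pass: Σm=0; 6 even; l₃=2∈[2,4].
(2·1+1)(2·3+1)(2·2+1) = 105
Δ: 2! 0! 4! / 7! → 1/105
sum: t=1:−1/4 = -1/4
3j²(1 3 2; 0 0 0) = Δ·Π!·Σ² = 3/35  (sign -1)
sum: t=2:+1/12 = 1/12
3j²(1 3 2; -1 2 -1) = Δ·Π!·Σ² = 2/21  (sign -1)
combine: 4πI² = 105·3/35·2/21 = 6/7
take √, sign +1: I = 0.26116903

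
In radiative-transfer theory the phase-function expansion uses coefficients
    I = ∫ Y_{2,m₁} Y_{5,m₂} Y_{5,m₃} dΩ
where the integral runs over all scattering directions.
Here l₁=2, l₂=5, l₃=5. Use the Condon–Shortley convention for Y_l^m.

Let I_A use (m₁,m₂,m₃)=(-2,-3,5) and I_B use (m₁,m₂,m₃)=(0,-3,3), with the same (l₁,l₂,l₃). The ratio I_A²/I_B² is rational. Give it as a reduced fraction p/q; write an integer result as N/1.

30/1

l's match ⇒ only the (l;m) 3-j factors differ between A and B.
A: triangle coeff Δ(2,5,5) = 1/38610; Σ_t [2,2]: t=2:+1/161280 = 1/161280; (3j)²=1/143 [(2 5 5; -2 -3 5)], sign=+1
B: triangle coeff Δ(2,5,5) = 1/38610; Σ_t [0,2]: t=0:+1/5760 t=1:−1/5040 t=2:+1/161280 = -1/53760; (3j)²=1/4290 [(2 5 5; 0 -3 3)], sign=-1
I_A²/I_B² = (1/143)/(1/4290) = 30/1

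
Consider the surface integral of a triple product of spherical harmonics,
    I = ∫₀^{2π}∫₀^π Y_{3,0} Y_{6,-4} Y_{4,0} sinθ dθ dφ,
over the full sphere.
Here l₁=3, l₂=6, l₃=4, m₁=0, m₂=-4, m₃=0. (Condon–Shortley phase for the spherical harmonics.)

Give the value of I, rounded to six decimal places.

0.000000

m-sum = 0 − 4 + 0 = -4 ≠ 0 ⇒ I = 0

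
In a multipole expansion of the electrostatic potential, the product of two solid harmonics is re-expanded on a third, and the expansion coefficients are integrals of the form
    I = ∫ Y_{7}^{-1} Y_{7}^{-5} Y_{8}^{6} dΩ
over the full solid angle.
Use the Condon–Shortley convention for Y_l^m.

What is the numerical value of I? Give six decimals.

Checks pass: Σm=0; 22 even; l₃=8∈[0,14].
(2·7+1)(2·7+1)(2·8+1) = 3825
Δ: 6! 8! 8! / 23! → 1/22086194130
sum: t=0:+1/18289152000 t=1:−1/248832000 t=2:+1/24883200 t=3:−1/11943936 t=4:+1/24883200 t=5:−1/248832000 t=6:+1/18289152000 = -11/975421440
3j²(7 7 8; 0 0 0) = Δ·Π!·Σ² = 1750/289731  (sign -1)
sum: t=0:+1/41803776000 t=1:−1/3048192000 t=2:+1/2786918400 = 1/18289152000
3j²(7 7 8; -1 -5 6) = Δ·Π!·Σ² = 512/780045  (sign +1)
combine: 4πI² = 3825·1750/289731·512/780045 = 640000/42204149
take √, sign -1: I = -0.03473821

-0.034738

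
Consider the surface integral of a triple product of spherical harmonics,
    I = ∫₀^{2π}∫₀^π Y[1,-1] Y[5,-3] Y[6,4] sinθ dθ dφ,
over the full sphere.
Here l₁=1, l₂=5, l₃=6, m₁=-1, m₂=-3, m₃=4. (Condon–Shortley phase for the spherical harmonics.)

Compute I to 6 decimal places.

Rules hold: Σm=0, L=12 even, 4≤6≤6.
N = 3·11·13 = 429
Δ = 0!·2!·10!/13! = 1/858
Racah Σ t=0..0: t=0:+1/14400 = 1/14400
⇒ 3j(1 5 6; 0 0 0)² = 6/143, sgn +1
Racah Σ t=0..0: t=0:+1/161280 = 1/161280
⇒ 3j(1 5 6; -1 -3 4)² = 15/286, sgn +1
4πI² = N·(3j₀)²·(3jₘ)² = 135/143
I = +1·√(0.944056/4π) = 0.27409047

0.274090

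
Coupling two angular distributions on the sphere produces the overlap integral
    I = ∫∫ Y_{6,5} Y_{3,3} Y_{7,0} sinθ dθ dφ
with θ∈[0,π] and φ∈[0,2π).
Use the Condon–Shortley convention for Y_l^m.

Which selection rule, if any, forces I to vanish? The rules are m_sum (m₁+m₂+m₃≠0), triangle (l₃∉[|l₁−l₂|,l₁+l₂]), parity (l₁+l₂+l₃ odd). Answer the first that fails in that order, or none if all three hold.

azimuthal sum: 5 + 3 + 0 = 8  ✗
3 ≤ 7 ≤ 9 (triangle on l)
L = 6 + 3 + 7 = 16 (even)

m_sum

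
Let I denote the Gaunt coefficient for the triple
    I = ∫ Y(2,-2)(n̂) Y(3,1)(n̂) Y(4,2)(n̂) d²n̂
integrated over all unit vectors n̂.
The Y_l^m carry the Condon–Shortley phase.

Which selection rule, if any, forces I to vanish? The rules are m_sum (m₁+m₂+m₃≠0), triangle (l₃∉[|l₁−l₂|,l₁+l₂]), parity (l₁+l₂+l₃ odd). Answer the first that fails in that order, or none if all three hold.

m_sum

Σmᵢ = 1  ✗
l₃∈[|l₁−l₂|,l₁+l₂]=[1,5], have l₃=4
Σlᵢ = 9 ⇒ odd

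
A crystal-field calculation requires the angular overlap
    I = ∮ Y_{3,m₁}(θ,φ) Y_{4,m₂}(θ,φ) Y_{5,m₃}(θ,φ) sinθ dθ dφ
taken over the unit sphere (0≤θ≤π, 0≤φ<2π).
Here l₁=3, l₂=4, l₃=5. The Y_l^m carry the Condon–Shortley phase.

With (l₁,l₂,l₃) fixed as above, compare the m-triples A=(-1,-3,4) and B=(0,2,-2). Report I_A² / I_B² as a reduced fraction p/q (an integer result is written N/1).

7/2

Shared (l₁,l₂,l₃)=(3,4,5): N and (l;000)² cancel in I_A²/I_B².
A: Δ = 2!·4!·6!/13! = 1/180180; Racah Σ t=0..1: t=0:+1/5760 t=1:−1/4320 = -1/17280; ⇒ 3j(3 4 5; -1 -3 4)² = 7/4290, sgn +1
B: Δ = 2!·4!·6!/13! = 1/180180; Racah Σ t=0..2: t=0:+1/8640 t=1:−1/480 t=2:+1/576 = -1/4320; ⇒ 3j(3 4 5; 0 2 -2)² = 1/2145, sgn +1
I_A²/I_B² = (7/4290)/(1/2145) = 7/2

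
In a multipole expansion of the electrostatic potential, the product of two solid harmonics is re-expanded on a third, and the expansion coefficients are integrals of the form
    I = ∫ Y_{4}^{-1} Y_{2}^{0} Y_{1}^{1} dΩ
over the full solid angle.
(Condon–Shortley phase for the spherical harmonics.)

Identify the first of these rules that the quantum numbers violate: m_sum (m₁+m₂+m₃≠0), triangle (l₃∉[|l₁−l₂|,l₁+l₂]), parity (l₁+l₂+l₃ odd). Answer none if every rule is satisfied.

m₁+m₂+m₃ = -1 + 0 + 1 = 0  ✓
triangle: |4−2|=2 ≤ l₃=1 ≤ 4+2=6  ✗
parity: l₁+l₂+l₃ = 7 is odd

triangle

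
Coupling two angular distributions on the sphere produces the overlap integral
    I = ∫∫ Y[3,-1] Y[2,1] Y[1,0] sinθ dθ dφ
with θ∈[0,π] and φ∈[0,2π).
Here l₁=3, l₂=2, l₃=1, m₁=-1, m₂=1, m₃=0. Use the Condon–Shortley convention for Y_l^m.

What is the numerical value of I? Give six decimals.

Checks pass: Σm=0; 6 even; l₃=1∈[1,5].
(2·3+1)(2·2+1)(2·1+1) = 105
Δ: 4! 2! 0! / 7! → 1/105
sum: t=2:+1/4 = 1/4
3j²(3 2 1; 0 0 0) = Δ·Π!·Σ² = 3/35  (sign -1)
sum: t=3:−1/6 = -1/6
3j²(3 2 1; -1 1 0) = Δ·Π!·Σ² = 8/105  (sign +1)
combine: 4πI² = 105·3/35·8/105 = 24/35
take √, sign -1: I = -0.23359668

-0.233597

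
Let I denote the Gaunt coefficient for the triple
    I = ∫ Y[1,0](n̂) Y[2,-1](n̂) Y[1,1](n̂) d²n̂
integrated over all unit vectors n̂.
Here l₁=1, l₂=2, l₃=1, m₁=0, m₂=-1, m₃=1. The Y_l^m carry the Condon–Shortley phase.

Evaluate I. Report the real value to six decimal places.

-0.218510

Rules hold: Σm=0, L=4 even, 1≤1≤3.
N = 3·5·3 = 45
Δ = 2!·0!·2!/5! = 1/30
Racah Σ t=1..1: t=1:−1/1 = -1/1
⇒ 3j(1 2 1; 0 0 0)² = 2/15, sgn +1
Racah Σ t=1..1: t=1:−1/2 = -1/2
⇒ 3j(1 2 1; 0 -1 1)² = 1/10, sgn -1
4πI² = N·(3j₀)²·(3jₘ)² = 3/5
I = -1·√(0.6/4π) = -0.21850969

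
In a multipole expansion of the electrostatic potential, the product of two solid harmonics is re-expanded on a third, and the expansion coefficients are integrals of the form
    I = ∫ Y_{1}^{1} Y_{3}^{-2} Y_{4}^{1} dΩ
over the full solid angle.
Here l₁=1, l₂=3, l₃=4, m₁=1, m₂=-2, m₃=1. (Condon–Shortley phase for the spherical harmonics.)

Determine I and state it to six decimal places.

-0.106622

Checks pass: Σm=0; 8 even; l₃=4∈[2,4].
(2·1+1)(2·3+1)(2·4+1) = 189
Δ: 0! 2! 6! / 9! → 1/252
sum: t=0:+1/36 = 1/36
3j²(1 3 4; 0 0 0) = Δ·Π!·Σ² = 4/63  (sign +1)
sum: t=0:+1/240 = 1/240
3j²(1 3 4; 1 -2 1) = Δ·Π!·Σ² = 1/84  (sign -1)
combine: 4πI² = 189·4/63·1/84 = 1/7
take √, sign -1: I = -0.10662181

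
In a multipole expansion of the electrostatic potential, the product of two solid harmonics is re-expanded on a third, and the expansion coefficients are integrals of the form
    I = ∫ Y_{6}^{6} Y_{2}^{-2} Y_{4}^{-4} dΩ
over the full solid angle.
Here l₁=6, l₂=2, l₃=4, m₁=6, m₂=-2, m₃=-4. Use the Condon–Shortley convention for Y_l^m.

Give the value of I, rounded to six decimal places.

m-sum 0 ✓  L=12 even ✓  4≤4≤8 ✓
Π(2lᵢ+1) = 13×5×9 = 585
triangle coeff Δ(6,2,4) = 1/6435
Σ_t [2,2]: t=2:+1/2304 = 1/2304
(3j)²=5/143 [(6 2 4; 0 0 0)], sign=+1
Σ_t [0,0]: t=0:+1/967680 = 1/967680
(3j)²=1/13 [(6 2 4; 6 -2 -4)], sign=+1
⇒ 4πI² = 225/143
I = (+1)√(225/143/(4π)) = 0.35384927

0.353849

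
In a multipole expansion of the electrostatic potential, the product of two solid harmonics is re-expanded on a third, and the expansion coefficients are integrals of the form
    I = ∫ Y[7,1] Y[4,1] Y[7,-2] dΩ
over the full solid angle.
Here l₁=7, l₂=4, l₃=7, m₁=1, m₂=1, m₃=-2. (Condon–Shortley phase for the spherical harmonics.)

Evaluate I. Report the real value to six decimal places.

0.100255

Rules hold: Σm=0, L=18 even, 3≤7≤11.
N = 15·9·15 = 2025
Δ = 4!·10!·4!/19! = 1/58198140
Racah Σ t=0..4: t=0:+1/17418240 t=1:−1/622080 t=2:+1/230400 t=3:−1/622080 t=4:+1/17418240 = 1/806400
⇒ 3j(7 4 7; 0 0 0)² = 2268/230945, sgn -1
Racah Σ t=1..4: t=1:−1/2073600 t=2:+1/414720 t=3:−1/725760 t=4:+1/11612160 = 37/58060800
⇒ 3j(7 4 7; 1 1 -2)² = 4107/646646, sgn -1
4πI² = N·(3j₀)²·(3jₘ)² = 269460270/2133423721
I = +1·√(0.126304/4π) = 0.10025450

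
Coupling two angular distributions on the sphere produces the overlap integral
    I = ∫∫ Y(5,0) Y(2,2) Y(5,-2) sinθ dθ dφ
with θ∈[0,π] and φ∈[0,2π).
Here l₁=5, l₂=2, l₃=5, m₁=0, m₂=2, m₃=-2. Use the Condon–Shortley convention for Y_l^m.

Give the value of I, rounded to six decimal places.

-0.191372

Rules hold: Σm=0, L=12 even, 3≤5≤7.
N = 11·5·11 = 605
Δ = 2!·8!·2!/13! = 1/38610
Racah Σ t=0..2: t=0:+1/2880 t=1:−1/576 t=2:+1/2880 = -1/960
⇒ 3j(5 2 5; 0 0 0)² = 10/429, sgn +1
Racah Σ t=2..2: t=2:+1/2880 = 1/2880
⇒ 3j(5 2 5; 0 2 -2)² = 14/429, sgn -1
4πI² = N·(3j₀)²·(3jₘ)² = 700/1521
I = -1·√(0.460224/4π) = -0.19137248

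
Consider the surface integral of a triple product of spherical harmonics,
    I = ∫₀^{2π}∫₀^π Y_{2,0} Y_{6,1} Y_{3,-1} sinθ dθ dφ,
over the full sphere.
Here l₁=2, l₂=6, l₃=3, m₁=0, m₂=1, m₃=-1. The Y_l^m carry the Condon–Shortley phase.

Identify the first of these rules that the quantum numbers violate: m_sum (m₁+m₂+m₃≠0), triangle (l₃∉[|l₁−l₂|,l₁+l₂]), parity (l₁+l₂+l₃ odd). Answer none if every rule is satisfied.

azimuthal sum: 0 + 1 − 1 = 0  ✓
4 ≤ 3 ≤ 8 (triangle on l)  ✗
L = 2 + 6 + 3 = 11 (odd)

triangle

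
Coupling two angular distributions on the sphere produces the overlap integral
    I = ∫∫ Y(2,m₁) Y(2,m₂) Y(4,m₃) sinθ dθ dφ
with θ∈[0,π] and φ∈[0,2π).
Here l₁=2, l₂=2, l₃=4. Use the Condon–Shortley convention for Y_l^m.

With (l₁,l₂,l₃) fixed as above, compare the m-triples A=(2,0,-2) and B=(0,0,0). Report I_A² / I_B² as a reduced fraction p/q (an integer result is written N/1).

Shared (l₁,l₂,l₃)=(2,2,4): N and (l;000)² cancel in I_A²/I_B².
A: Δ = 0!·4!·4!/9! = 1/630; Racah Σ t=0..0: t=0:+1/96 = 1/96; ⇒ 3j(2 2 4; 2 0 -2)² = 1/42, sgn +1
B: Δ = 0!·4!·4!/9! = 1/630; Racah Σ t=0..0: t=0:+1/16 = 1/16; ⇒ 3j(2 2 4; 0 0 0)² = 2/35, sgn +1
I_A²/I_B² = (1/42)/(2/35) = 5/12

5/12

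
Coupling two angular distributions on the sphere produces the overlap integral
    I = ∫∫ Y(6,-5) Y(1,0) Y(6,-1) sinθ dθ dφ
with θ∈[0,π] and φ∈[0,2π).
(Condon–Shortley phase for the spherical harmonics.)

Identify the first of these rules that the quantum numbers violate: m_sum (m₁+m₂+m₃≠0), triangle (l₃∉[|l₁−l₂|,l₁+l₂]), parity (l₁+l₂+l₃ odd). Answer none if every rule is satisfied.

m_sum

m₁+m₂+m₃ = -5 + 0 − 1 = -6  ✗
triangle: |6−1|=5 ≤ l₃=6 ≤ 6+1=7
parity: l₁+l₂+l₃ = 13 is odd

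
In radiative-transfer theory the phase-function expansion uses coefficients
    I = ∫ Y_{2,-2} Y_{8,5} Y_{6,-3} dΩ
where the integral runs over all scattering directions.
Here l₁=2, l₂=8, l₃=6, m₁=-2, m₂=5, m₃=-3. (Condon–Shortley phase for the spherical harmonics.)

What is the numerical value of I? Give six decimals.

-0.226917

Rules hold: Σm=0, L=16 even, 6≤6≤10.
N = 5·17·13 = 1105
Δ = 4!·0!·12!/17! = 1/30940
Racah Σ t=2..2: t=2:+1/2073600 = 1/2073600
⇒ 3j(2 8 6; 0 0 0)² = 28/1105, sgn +1
Racah Σ t=4..4: t=4:+1/52254720 = 1/52254720
⇒ 3j(2 8 6; -2 5 -3)² = 11/476, sgn -1
4πI² = N·(3j₀)²·(3jₘ)² = 11/17
I = -1·√(0.647059/4π) = -0.22691696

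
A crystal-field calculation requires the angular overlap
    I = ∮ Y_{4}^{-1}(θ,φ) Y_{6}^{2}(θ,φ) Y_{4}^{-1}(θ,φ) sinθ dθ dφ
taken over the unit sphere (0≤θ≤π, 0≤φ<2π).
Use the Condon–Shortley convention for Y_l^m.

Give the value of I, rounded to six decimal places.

Checks pass: Σm=0; 14 even; l₃=4∈[2,10].
(2·4+1)(2·6+1)(2·4+1) = 1053
Δ: 6! 2! 6! / 15! → 1/1261260
sum: t=2:+1/4608 t=3:−1/1296 t=4:+1/4608 = -7/20736
3j²(4 6 4; 0 0 0) = Δ·Π!·Σ² = 20/1287  (sign -1)
sum: t=3:−1/8640 t=4:+1/2304 t=5:−1/8640 = 7/34560
3j²(4 6 4; -1 2 -1) = Δ·Π!·Σ² = 7/429  (sign -1)
combine: 4πI² = 1053·20/1287·7/429 = 420/1573
take √, sign +1: I = 0.14576570

0.145766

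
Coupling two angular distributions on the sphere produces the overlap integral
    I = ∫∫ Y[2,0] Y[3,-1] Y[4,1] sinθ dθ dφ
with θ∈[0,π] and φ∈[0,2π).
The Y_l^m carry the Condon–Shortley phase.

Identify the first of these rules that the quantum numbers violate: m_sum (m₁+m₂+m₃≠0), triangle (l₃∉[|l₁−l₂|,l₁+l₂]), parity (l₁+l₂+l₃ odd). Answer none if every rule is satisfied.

azimuthal sum: 0 − 1 + 1 = 0  ✓
1 ≤ 4 ≤ 5 (triangle on l)  ✓
L = 2 + 3 + 4 = 9 (odd)  ✗

parity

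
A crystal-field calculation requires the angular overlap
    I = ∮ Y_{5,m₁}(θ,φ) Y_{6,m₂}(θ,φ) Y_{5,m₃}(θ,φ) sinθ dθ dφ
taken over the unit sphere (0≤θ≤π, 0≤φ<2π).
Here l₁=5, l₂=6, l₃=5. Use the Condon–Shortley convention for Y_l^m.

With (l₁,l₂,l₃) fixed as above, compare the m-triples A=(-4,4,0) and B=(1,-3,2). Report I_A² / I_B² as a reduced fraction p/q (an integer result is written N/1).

Same 5,6,5: normalisation and zero-m 3j drop out of the ratio.
A: Δ: 6! 4! 6! / 17! → 1/28588560; sum: t=5:−1/345600 t=6:+1/207360 = 1/518400; 3j²(5 6 5; -4 4 0) = Δ·Π!·Σ² = 12/2431  (sign -1)
B: Δ: 6! 4! 6! / 17! → 1/28588560; sum: t=0:+1/622080 t=1:−1/34560 t=2:+1/23040 t=3:−1/155520 = 1/103680; 3j²(5 6 5; 1 -3 2) = Δ·Π!·Σ² = 9/2431  (sign -1)
I_A²/I_B² = (12/2431)/(9/2431) = 4/3

4/3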